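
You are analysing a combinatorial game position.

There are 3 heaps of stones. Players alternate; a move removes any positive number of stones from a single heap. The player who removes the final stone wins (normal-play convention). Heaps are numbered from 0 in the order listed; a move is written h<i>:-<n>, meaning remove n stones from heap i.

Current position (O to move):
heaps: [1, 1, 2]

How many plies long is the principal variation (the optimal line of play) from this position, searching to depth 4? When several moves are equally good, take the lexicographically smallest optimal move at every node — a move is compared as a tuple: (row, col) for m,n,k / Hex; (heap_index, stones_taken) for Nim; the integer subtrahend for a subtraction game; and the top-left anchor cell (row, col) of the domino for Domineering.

p1 O@[(1,1,2)]: h0:-1[(0,1,2)]-1 h1:-1[(1,0,2)]-1 h2:-1[(1,1,1)]-1 h2:-2[(1,1,0)]+1*
p2 X@[(1,1,0)]: h0:-1[(0,1,0)]-1* h1:-1[(1,0,0)]-1
p3 O@[(0,1,0)]: h1:-1[(0,0,0)]+1*
p4 X@[(0,0,0)] terminal -1; root [(1,1,2)] d4

PV length from [(1,1,2)]: 3 plies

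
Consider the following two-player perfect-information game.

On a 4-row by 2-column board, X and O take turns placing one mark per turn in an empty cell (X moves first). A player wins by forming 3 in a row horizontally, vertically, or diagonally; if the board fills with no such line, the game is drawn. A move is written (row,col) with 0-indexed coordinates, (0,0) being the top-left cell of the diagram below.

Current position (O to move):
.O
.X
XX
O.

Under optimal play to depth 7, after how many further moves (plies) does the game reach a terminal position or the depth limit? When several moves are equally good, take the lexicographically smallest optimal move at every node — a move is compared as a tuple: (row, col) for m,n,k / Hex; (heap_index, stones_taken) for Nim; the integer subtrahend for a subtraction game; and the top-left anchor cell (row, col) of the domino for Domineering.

PV length from [.O/.X/XX/O.]: 3 plies

[.O/.X/XX/O.] O move#1: (0,0):-1/OO/.X/XX/O., (1,0):-1/.O/OX/XX/O., (3,1):+0/.O/.X/XX/OO*
[.O/.X/XX/OO] X move#2: (0,0):+0/XO/.X/XX/OO*, (1,0):+0/.O/XX/XX/OO
[XO/.X/XX/OO] O move#3: (1,0):+0/XO/OX/XX/OO*
[XO/OX/XX/OO] end (terminal +0, X#4); searched .O/.X/XX/O. to 7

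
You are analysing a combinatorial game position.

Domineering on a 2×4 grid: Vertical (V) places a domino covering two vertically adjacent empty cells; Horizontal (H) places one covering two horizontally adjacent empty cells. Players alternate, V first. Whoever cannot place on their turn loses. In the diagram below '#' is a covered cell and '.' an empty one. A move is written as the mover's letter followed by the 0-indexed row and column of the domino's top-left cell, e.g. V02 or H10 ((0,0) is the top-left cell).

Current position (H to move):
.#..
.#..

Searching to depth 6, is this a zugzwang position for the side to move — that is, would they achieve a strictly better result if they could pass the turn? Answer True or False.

zugzwang(.#../.#.., H) = False

ply 1, H at .#../.#.. | H02=+1→.###/.#..*; H12=+1→.#../.###
ply 2, V at .###/.#.. | V00=-1→####/##..*
ply 3, H at ####/##.. | H12=+1→####/####*
ply 4: ####/#### is terminal -1 (V); from .#../.#.. depth 6
pass branch (V moves first from the same position):
  | ply 1, V at .#../.#.. | V00=-1→##../##..; V02=+1→.##./.##.*; V03=+1→.#.#/.#.#
  | ply 2: .##./.##. is terminal -1 (H); from .#../.#.. depth 6
H moving scores +1; H passing scores -1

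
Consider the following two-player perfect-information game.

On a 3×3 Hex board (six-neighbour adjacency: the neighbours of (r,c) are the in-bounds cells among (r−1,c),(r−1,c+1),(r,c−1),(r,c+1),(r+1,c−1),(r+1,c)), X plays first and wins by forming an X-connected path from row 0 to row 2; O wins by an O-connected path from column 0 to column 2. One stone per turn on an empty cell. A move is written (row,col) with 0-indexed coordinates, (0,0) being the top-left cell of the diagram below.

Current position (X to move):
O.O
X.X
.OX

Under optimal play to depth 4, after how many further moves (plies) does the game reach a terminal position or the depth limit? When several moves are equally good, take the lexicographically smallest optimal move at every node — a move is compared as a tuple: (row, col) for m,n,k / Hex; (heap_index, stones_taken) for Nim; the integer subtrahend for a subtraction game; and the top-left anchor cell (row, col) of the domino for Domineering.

PV length from [O.O/X.X/.OX]: 3 plies

[O.O/X.X/.OX] X move#1: (0,1):+1/OXO/X.X/.OX*, (1,1):-1/O.O/XXX/.OX, (2,0):-1/O.O/X.X/XOX
[OXO/X.X/.OX] O move#2: (1,1):-1/OXO/XOX/.OX*, (2,0):-1/OXO/X.X/OOX
[OXO/XOX/.OX] X move#3: (2,0):+1/OXO/XOX/XOX*
[OXO/XOX/XOX] end (terminal -1, O#4); searched O.O/X.X/.OX to 4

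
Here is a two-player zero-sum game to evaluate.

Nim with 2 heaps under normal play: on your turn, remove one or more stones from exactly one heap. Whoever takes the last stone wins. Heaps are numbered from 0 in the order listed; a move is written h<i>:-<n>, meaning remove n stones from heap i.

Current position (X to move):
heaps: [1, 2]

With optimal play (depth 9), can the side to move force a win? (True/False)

X winning at [(1,2)]: True

p1 X@[(1,2)]: h0:-1[(0,2)]-1 h1:-1[(1,1)]+1* h1:-2[(1,0)]-1
p2 O@[(1,1)]: h0:-1[(0,1)]-1* h1:-1[(1,0)]-1
p3 X@[(0,1)]: h1:-1[(0,0)]+1*
p4 O@[(0,0)] terminal -1; root [(1,2)] d9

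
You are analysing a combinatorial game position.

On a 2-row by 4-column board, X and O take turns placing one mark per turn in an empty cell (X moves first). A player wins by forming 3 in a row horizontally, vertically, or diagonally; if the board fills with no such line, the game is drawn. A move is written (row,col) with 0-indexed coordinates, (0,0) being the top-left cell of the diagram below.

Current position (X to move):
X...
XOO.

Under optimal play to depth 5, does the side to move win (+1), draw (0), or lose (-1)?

[X.../XOO.] X move#1: (0,1):-1/XX../XOO., (0,2):-1/X.X./XOO., (0,3):-1/X..X/XOO., (1,3):+0/X.../XOOX*
[X.../XOOX] O move#2: (0,1):+0/XO../XOOX*, (0,2):+0/X.O./XOOX, (0,3):+0/X..O/XOOX
[XO../XOOX] X move#3: (0,2):+0/XOX./XOOX*, (0,3):+0/XO.X/XOOX
[XOX./XOOX] O move#4: (0,3):+0/XOXO/XOOX*
[XOXO/XOOX] end (terminal +0, X#5); searched X.../XOO. to 5

value(X.../XOO., X) = 0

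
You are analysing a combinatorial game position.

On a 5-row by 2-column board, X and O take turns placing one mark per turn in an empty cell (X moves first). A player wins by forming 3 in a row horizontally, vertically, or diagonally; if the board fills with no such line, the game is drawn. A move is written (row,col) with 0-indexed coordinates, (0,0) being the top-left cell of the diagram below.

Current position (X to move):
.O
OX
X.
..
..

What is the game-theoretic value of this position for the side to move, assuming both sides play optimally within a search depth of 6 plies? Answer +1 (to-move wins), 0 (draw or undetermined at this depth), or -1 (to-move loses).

[.O/OX/X./../..] X move#1: (0,0):+0/XO/OX/X./../..*, (2,1):+0/.O/OX/XX/../.., (3,0):+0/.O/OX/X./X./.., (3,1):+0/.O/OX/X./.X/.., (4,0):+0/.O/OX/X./../X., (4,1):+0/.O/OX/X./../.X
[XO/OX/X./../..] O move#2: (2,1):+0/XO/OX/XO/../..*, (3,0):+0/XO/OX/X./O./.., (3,1):+0/XO/OX/X./.O/.., (4,0):+0/XO/OX/X./../O., (4,1):+0/XO/OX/X./../.O
[XO/OX/XO/../..] X move#3: (3,0):+0/XO/OX/XO/X./..*, (3,1):+0/XO/OX/XO/.X/.., (4,0):+0/XO/OX/XO/../X., (4,1):+0/XO/OX/XO/../.X
[XO/OX/XO/X./..] O move#4: (3,1):-1/XO/OX/XO/XO/.., (4,0):+0/XO/OX/XO/X./O.*, (4,1):-1/XO/OX/XO/X./.O
[XO/OX/XO/X./O.] X move#5: (3,1):+0/XO/OX/XO/XX/O.*, (4,1):+0/XO/OX/XO/X./OX
[XO/OX/XO/XX/O.] O move#6: (4,1):+0/XO/OX/XO/XX/OO*
[XO/OX/XO/XX/OO] end (terminal +0, X#7); searched .O/OX/X./../.. to 6

value(.O/OX/X./../.., X) = 0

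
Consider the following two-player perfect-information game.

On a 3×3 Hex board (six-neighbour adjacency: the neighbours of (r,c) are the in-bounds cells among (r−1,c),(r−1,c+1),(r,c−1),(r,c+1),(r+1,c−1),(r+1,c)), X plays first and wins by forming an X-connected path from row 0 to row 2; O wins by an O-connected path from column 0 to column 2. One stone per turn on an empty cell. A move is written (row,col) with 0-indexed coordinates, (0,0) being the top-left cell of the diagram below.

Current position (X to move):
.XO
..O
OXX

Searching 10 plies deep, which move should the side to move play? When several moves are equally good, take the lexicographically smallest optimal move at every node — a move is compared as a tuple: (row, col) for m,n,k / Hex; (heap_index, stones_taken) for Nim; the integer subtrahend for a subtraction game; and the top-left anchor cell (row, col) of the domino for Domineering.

p1 X@[.XO/..O/OXX]: (0,0)[XXO/..O/OXX]-1 (1,0)[.XO/X.O/OXX]-1 (1,1)[.XO/.XO/OXX]+1*
p2 O@[.XO/.XO/OXX] terminal -1; root [.XO/..O/OXX] d10

X's best at [.XO/..O/OXX]: (1,1)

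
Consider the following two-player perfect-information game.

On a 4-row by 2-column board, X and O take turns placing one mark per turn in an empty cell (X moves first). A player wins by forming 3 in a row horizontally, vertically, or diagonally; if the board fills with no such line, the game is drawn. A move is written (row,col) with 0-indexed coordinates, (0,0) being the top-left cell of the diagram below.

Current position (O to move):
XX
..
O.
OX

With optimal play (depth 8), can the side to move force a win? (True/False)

O winning at [XX/../O./OX]: True

p1 O@[XX/../O./OX]: (1,0)[XX/O./O./OX]+1* (1,1)[XX/.O/O./OX]+0 (2,1)[XX/../OO/OX]+0
p2 X@[XX/O./O./OX] terminal -1; root [XX/../O./OX] d8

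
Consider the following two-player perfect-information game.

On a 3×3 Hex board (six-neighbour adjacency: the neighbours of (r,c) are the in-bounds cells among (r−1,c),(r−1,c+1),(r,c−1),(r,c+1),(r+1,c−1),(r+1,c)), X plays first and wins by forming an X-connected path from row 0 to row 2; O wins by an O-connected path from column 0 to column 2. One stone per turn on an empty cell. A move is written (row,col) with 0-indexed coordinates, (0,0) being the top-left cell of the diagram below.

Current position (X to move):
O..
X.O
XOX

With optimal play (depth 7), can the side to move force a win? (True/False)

[O../X.O/XOX] X move#1: (0,1):+1/OX./X.O/XOX*, (0,2):+1/O.X/X.O/XOX, (1,1):+1/O../XXO/XOX
[OX./X.O/XOX] end (terminal -1, O#2); searched O../X.O/XOX to 7

X winning at [O../X.O/XOX]: True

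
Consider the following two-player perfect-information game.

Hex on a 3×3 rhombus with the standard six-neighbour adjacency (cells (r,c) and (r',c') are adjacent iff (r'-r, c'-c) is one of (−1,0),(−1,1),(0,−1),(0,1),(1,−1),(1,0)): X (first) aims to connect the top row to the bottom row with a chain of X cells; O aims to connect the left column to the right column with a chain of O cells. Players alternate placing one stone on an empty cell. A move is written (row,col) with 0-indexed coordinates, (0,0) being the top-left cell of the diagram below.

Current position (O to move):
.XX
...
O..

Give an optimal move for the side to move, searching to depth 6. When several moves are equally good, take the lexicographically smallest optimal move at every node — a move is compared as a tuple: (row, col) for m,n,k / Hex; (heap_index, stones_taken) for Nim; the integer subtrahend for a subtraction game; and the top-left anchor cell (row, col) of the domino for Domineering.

p1 O@[.XX/.../O..]: (0,0)[OXX/.../O..]-1 (1,0)[.XX/O../O..]-1 (1,1)[.XX/.O./O..]-1 (1,2)[.XX/..O/O..]+1* (2,1)[.XX/.../OO.]+1 (2,2)[.XX/.../O.O]-1
p2 X@[.XX/..O/O..]: (0,0)[XXX/..O/O..]-1* (1,0)[.XX/X.O/O..]-1 (1,1)[.XX/.XO/O..]-1 (2,1)[.XX/..O/OX.]-1 (2,2)[.XX/..O/O.X]-1
p3 O@[XXX/..O/O..]: (1,0)[XXX/O.O/O..]+1* (1,1)[XXX/.OO/O..]+1 (2,1)[XXX/..O/OO.]+1 (2,2)[XXX/..O/O.O]+1
p4 X@[XXX/O.O/O..]: (1,1)[XXX/OXO/O..]-1* (2,1)[XXX/O.O/OX.]-1 (2,2)[XXX/O.O/O.X]-1
p5 O@[XXX/OXO/O..]: (2,1)[XXX/OXO/OO.]+1* (2,2)[XXX/OXO/O.O]-1
p6 X@[XXX/OXO/OO.] terminal -1; root [.XX/.../O..] d6

O's best at [.XX/.../O..]: (1,2)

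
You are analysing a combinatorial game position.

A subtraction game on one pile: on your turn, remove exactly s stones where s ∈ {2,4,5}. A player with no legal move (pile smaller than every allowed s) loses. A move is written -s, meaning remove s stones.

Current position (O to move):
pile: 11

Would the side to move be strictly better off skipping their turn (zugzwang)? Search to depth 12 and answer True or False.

[11] O move#1: -2:-1/9, -4:+1/7*, -5:-1/6
[7] X move#2: -2:-1/5*, -4:-1/3, -5:-1/2
[5] O move#3: -2:-1/3, -4:+1/1*, -5:+1/0
[1] end (terminal -1, X#4); searched 11 to 12
if O skipped the turn, X would face:
~ [11] X move#1: -2:-1/9, -4:+1/7*, -5:-1/6
~ [7] O move#2: -2:-1/5*, -4:-1/3, -5:-1/2
~ [5] X move#3: -2:-1/3, -4:+1/1*, -5:+1/0
~ [1] end (terminal -1, O#4); searched 11 to 12
compare (O): move=+1 vs pass=-1

zugzwang(11, O) = False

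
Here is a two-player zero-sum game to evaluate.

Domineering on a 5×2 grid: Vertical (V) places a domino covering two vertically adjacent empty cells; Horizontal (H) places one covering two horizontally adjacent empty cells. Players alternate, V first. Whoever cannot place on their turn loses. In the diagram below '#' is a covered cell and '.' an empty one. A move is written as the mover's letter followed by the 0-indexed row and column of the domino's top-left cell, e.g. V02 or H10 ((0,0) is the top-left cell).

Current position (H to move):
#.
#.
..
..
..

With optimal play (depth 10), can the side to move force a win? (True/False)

H winning at [#./#./../../..]: True

ply 1, H at #./#./../../.. | H20=-1→#./#./##/../..; H30=+1→#./#./../##/..*; H40=-1→#./#./../../##
ply 2, V at #./#./../##/.. | V01=-1→##/##/../##/..*; V11=-1→#./##/.#/##/..
ply 3, H at ##/##/../##/.. | H20=+1→##/##/##/##/..*; H40=+1→##/##/../##/##
ply 4: ##/##/##/##/.. is terminal -1 (V); from #./#./../../.. depth 10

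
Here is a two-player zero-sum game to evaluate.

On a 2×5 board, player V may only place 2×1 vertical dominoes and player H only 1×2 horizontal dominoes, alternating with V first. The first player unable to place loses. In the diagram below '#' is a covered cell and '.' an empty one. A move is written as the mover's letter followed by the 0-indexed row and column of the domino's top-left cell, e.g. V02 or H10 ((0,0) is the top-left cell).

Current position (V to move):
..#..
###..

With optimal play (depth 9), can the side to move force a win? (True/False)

p1 V@[..#../###..]: V03[..##./####.]+1* V04[..#.#/###.#]+1
p2 H@[..##./####.]: H00[####./####.]-1*
p3 V@[####./####.]: V04[#####/#####]+1*
p4 H@[#####/#####] terminal -1; root [..#../###..] d9

V winning at [..#../###..]: True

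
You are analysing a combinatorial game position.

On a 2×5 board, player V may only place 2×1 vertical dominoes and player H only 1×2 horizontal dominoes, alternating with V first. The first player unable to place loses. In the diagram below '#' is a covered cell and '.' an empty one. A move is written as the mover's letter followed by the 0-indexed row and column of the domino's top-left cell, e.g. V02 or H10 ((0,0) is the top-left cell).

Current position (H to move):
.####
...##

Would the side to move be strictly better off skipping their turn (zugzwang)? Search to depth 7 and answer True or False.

[.####/...##] H move#1: H10:+1/.####/##.##*, H11:-1/.####/.####
[.####/##.##] end (terminal -1, V#2); searched .####/...## to 7
pass branch (V moves first from the same position):
  | [.####/...##] V move#1: V00:-1/#####/#..##*
  | [#####/#..##] H move#2: H11:+1/#####/#####*
  | [#####/#####] end (terminal -1, V#3); searched .####/...## to 7
H moving scores +1; H passing scores +1

zugzwang(.####/...##, H) = False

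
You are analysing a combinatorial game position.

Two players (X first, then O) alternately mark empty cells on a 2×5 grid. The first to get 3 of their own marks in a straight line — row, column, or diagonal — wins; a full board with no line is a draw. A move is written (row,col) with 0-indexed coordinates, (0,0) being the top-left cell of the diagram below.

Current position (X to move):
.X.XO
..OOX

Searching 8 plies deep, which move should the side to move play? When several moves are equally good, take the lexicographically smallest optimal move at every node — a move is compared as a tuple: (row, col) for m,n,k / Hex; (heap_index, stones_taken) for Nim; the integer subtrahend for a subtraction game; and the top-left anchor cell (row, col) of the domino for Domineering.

p1 X@[.X.XO/..OOX]: (0,0)[XX.XO/..OOX]-1 (0,2)[.XXXO/..OOX]+1* (1,0)[.X.XO/X.OOX]-1 (1,1)[.X.XO/.XOOX]+0
p2 O@[.XXXO/..OOX] terminal -1; root [.X.XO/..OOX] d8

X's best at [.X.XO/..OOX]: (0,2)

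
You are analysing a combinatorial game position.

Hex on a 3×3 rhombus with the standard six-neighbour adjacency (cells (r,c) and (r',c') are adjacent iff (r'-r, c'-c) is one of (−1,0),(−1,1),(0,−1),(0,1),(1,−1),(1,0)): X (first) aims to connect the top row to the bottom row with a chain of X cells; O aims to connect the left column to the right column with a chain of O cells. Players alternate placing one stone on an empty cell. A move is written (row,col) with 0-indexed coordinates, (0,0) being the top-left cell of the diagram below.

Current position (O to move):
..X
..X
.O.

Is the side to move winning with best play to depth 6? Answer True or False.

[..X/..X/.O.] O move#1: (0,0):-1/O.X/..X/.O.*, (0,1):-1/.OX/..X/.O., (1,0):-1/..X/O.X/.O., (1,1):-1/..X/.OX/.O., (2,0):-1/..X/..X/OO., (2,2):-1/..X/..X/.OO
[O.X/..X/.O.] X move#2: (0,1):+1/OXX/..X/.O.*, (1,0):+1/O.X/X.X/.O., (1,1):+1/O.X/.XX/.O., (2,0):+1/O.X/..X/XO., (2,2):+1/O.X/..X/.OX
[OXX/..X/.O.] O move#3: (1,0):-1/OXX/O.X/.O.*, (1,1):-1/OXX/.OX/.O., (2,0):-1/OXX/..X/OO., (2,2):-1/OXX/..X/.OO
[OXX/O.X/.O.] X move#4: (1,1):+1/OXX/OXX/.O.*, (2,0):+1/OXX/O.X/XO., (2,2):+1/OXX/O.X/.OX
[OXX/OXX/.O.] O move#5: (2,0):-1/OXX/OXX/OO.*, (2,2):-1/OXX/OXX/.OO
[OXX/OXX/OO.] X move#6: (2,2):+1/OXX/OXX/OOX*
[OXX/OXX/OOX] end (terminal -1, O#7); searched ..X/..X/.O. to 6

O winning at [..X/..X/.O.]: False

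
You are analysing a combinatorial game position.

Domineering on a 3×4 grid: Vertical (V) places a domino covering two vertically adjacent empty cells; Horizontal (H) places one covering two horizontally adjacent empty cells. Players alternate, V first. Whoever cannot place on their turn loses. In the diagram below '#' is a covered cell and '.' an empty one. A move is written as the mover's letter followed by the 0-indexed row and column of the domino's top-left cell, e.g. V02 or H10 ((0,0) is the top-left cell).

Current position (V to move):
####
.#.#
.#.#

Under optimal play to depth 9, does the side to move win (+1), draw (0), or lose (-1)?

p1 V@[####/.#.#/.#.#]: V10[####/##.#/##.#]+1* V12[####/.###/.###]+1
p2 H@[####/##.#/##.#] terminal -1; root [####/.#.#/.#.#] d9

value(####/.#.#/.#.#, V) = +1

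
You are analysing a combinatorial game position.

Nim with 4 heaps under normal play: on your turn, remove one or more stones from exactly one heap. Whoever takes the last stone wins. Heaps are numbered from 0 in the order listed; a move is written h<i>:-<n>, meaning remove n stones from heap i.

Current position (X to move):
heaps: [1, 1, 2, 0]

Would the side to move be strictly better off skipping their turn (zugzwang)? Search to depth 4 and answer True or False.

ply 1, X at (1,1,2,0) | h0:-1=-1→(0,1,2,0); h1:-1=-1→(1,0,2,0); h2:-1=-1→(1,1,1,0); h2:-2=+1→(1,1,0,0)*
ply 2, O at (1,1,0,0) | h0:-1=-1→(0,1,0,0)*; h1:-1=-1→(1,0,0,0)
ply 3, X at (0,1,0,0) | h1:-1=+1→(0,0,0,0)*
ply 4: (0,0,0,0) is terminal -1 (O); from (1,1,2,0) depth 4
pass branch (O moves first from the same position):
  | ply 1, O at (1,1,2,0) | h0:-1=-1→(0,1,2,0); h1:-1=-1→(1,0,2,0); h2:-1=-1→(1,1,1,0); h2:-2=+1→(1,1,0,0)*
  | ply 2, X at (1,1,0,0) | h0:-1=-1→(0,1,0,0)*; h1:-1=-1→(1,0,0,0)
  | ply 3, O at (0,1,0,0) | h1:-1=+1→(0,0,0,0)*
  | ply 4: (0,0,0,0) is terminal -1 (X); from (1,1,2,0) depth 4
X moving scores +1; X passing scores -1

zugzwang((1,1,2,0), X) = False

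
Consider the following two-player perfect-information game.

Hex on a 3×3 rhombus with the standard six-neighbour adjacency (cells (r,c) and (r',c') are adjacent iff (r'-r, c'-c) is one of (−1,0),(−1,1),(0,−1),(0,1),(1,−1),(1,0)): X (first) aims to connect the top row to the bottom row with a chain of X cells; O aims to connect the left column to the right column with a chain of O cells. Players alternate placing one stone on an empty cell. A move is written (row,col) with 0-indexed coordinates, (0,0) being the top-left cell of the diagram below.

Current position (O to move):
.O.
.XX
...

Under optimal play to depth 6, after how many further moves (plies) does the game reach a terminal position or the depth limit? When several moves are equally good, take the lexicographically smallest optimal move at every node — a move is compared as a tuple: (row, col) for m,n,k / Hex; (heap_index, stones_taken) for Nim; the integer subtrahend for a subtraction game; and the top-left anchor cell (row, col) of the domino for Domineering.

[.O./.XX/...] O move#1: (0,0):-1/OO./.XX/..., (0,2):+1/.OO/.XX/...*, (1,0):-1/.O./OXX/..., (2,0):-1/.O./.XX/O.., (2,1):-1/.O./.XX/.O., (2,2):-1/.O./.XX/..O
[.OO/.XX/...] X move#2: (0,0):-1/XOO/.XX/...*, (1,0):-1/.OO/XXX/..., (2,0):-1/.OO/.XX/X.., (2,1):-1/.OO/.XX/.X., (2,2):-1/.OO/.XX/..X
[XOO/.XX/...] O move#3: (1,0):+1/XOO/OXX/...*, (2,0):-1/XOO/.XX/O.., (2,1):-1/XOO/.XX/.O., (2,2):-1/XOO/.XX/..O
[XOO/OXX/...] end (terminal -1, X#4); searched .O./.XX/... to 6

PV length from [.O./.XX/...]: 3 plies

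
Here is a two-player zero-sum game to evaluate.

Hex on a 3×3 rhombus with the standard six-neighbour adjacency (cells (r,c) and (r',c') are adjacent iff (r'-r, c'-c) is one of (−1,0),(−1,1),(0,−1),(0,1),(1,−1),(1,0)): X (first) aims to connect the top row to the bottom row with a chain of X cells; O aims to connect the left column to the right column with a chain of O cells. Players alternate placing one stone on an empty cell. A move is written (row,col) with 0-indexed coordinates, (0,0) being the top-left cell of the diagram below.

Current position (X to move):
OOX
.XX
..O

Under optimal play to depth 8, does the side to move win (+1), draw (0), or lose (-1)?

value(OOX/.XX/..O, X) = +1

[OOX/.XX/..O] X move#1: (1,0):+1/OOX/XXX/..O*, (2,0):+1/OOX/.XX/X.O, (2,1):+1/OOX/.XX/.XO
[OOX/XXX/..O] O move#2: (2,0):-1/OOX/XXX/O.O*, (2,1):-1/OOX/XXX/.OO
[OOX/XXX/O.O] X move#3: (2,1):+1/OOX/XXX/OXO*
[OOX/XXX/OXO] end (terminal -1, O#4); searched OOX/.XX/..O to 8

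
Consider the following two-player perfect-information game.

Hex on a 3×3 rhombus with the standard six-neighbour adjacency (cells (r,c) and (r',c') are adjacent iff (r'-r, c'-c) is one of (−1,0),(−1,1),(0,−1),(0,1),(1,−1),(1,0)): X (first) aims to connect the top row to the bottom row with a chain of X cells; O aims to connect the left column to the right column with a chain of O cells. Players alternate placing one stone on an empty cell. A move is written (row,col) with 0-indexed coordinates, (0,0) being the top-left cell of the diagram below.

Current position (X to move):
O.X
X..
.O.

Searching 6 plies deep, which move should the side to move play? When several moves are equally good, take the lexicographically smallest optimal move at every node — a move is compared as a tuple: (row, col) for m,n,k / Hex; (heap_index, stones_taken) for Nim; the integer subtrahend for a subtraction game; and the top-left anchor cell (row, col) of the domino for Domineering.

[O.X/X../.O.] X move#1: (0,1):-1/OXX/X../.O., (1,1):-1/O.X/XX./.O., (1,2):+1/O.X/X.X/.O.*, (2,0):+1/O.X/X../XO., (2,2):+1/O.X/X../.OX
[O.X/X.X/.O.] O move#2: (0,1):-1/OOX/X.X/.O.*, (1,1):-1/O.X/XOX/.O., (2,0):-1/O.X/X.X/OO., (2,2):-1/O.X/X.X/.OO
[OOX/X.X/.O.] X move#3: (1,1):+1/OOX/XXX/.O.*, (2,0):+1/OOX/X.X/XO., (2,2):+1/OOX/X.X/.OX
[OOX/XXX/.O.] O move#4: (2,0):-1/OOX/XXX/OO.*, (2,2):-1/OOX/XXX/.OO
[OOX/XXX/OO.] X move#5: (2,2):+1/OOX/XXX/OOX*
[OOX/XXX/OOX] end (terminal -1, O#6); searched O.X/X../.O. to 6

X's best at [O.X/X../.O.]: (1,2)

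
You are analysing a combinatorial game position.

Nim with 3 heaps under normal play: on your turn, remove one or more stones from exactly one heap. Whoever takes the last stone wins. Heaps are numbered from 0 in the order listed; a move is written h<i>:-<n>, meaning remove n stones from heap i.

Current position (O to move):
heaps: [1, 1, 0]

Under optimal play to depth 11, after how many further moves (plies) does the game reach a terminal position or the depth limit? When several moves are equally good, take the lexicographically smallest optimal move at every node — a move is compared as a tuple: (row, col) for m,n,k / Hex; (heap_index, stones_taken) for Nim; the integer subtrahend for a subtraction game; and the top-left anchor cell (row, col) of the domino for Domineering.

[(1,1,0)] O move#1: h0:-1:-1/(0,1,0)*, h1:-1:-1/(1,0,0)
[(0,1,0)] X move#2: h1:-1:+1/(0,0,0)*
[(0,0,0)] end (terminal -1, O#3); searched (1,1,0) to 11

PV length from [(1,1,0)]: 2 plies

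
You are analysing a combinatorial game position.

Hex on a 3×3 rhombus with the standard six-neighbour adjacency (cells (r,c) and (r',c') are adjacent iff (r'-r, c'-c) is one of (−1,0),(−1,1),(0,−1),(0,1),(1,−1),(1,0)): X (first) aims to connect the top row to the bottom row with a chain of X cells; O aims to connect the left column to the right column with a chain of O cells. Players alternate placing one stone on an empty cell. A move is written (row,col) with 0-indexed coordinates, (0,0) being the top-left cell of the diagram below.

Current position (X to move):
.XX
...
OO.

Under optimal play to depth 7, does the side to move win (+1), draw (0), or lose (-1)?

value(.XX/.../OO., X) = -1

[.XX/.../OO.] X move#1: (0,0):-1/XXX/.../OO.*, (1,0):-1/.XX/X../OO., (1,1):-1/.XX/.X./OO., (1,2):-1/.XX/..X/OO., (2,2):-1/.XX/.../OOX
[XXX/.../OO.] O move#2: (1,0):+1/XXX/O../OO.*, (1,1):+1/XXX/.O./OO., (1,2):+1/XXX/..O/OO., (2,2):+1/XXX/.../OOO
[XXX/O../OO.] X move#3: (1,1):-1/XXX/OX./OO.*, (1,2):-1/XXX/O.X/OO., (2,2):-1/XXX/O../OOX
[XXX/OX./OO.] O move#4: (1,2):+1/XXX/OXO/OO.*, (2,2):+1/XXX/OX./OOO
[XXX/OXO/OO.] end (terminal -1, X#5); searched .XX/.../OO. to 7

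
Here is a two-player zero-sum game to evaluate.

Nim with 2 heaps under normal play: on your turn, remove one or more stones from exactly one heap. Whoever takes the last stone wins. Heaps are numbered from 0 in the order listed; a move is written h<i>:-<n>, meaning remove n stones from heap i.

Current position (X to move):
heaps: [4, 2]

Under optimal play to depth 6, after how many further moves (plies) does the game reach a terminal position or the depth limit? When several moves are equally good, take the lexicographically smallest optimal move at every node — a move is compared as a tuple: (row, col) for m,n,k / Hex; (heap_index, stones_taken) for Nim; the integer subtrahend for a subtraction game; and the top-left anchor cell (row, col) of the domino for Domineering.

[(4,2)] X move#1: h0:-1:-1/(3,2), h0:-2:+1/(2,2)*, h0:-3:-1/(1,2), h0:-4:-1/(0,2), h1:-1:-1/(4,1), h1:-2:-1/(4,0)
[(2,2)] O move#2: h0:-1:-1/(1,2)*, h0:-2:-1/(0,2), h1:-1:-1/(2,1), h1:-2:-1/(2,0)
[(1,2)] X move#3: h0:-1:-1/(0,2), h1:-1:+1/(1,1)*, h1:-2:-1/(1,0)
[(1,1)] O move#4: h0:-1:-1/(0,1)*, h1:-1:-1/(1,0)
[(0,1)] X move#5: h1:-1:+1/(0,0)*
[(0,0)] end (terminal -1, O#6); searched (4,2) to 6

PV length from [(4,2)]: 5 plies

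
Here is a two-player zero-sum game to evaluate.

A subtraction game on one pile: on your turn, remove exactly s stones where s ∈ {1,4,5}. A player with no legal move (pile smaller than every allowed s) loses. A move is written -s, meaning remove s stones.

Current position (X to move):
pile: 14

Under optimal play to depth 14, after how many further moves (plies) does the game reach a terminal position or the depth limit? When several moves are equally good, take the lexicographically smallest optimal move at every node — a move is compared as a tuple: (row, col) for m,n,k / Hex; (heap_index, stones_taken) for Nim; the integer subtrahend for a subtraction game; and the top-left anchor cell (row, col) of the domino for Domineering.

PV length from [14]: 7 plies

p1 X@[14]: -1[13]-1 -4[10]+1* -5[9]-1
p2 O@[10]: -1[9]-1* -4[6]-1 -5[5]-1
p3 X@[9]: -1[8]+1* -4[5]-1 -5[4]-1
p4 O@[8]: -1[7]-1* -4[4]-1 -5[3]-1
p5 X@[7]: -1[6]-1 -4[3]-1 -5[2]+1*
p6 O@[2]: -1[1]-1*
p7 X@[1]: -1[0]+1*
p8 O@[0] terminal -1; root [14] d14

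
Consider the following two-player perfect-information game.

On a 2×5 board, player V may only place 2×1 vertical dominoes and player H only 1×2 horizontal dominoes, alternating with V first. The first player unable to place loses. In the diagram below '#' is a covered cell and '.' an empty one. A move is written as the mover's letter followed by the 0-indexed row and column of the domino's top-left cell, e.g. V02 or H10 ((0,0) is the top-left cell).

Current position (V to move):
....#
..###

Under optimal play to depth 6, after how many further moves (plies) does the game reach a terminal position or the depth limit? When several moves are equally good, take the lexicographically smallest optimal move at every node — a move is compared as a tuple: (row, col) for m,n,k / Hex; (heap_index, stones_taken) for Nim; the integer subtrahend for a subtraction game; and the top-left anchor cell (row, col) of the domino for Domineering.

ply 1, V at ....#/..### | V00=-1→#...#/#.###; V01=+1→.#..#/.####*
ply 2, H at .#..#/.#### | H02=-1→.####/.####*
ply 3, V at .####/.#### | V00=+1→#####/#####*
ply 4: #####/##### is terminal -1 (H); from ....#/..### depth 6

PV length from [....#/..###]: 3 plies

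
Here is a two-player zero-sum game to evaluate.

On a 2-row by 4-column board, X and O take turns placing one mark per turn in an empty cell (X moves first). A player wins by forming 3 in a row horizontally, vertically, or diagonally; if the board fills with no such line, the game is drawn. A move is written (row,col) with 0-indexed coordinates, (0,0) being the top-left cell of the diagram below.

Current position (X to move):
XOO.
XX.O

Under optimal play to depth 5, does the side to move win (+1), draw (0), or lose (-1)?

[XOO./XX.O] X move#1: (0,3):+0/XOOX/XX.O, (1,2):+1/XOO./XXXO*
[XOO./XXXO] end (terminal -1, O#2); searched XOO./XX.O to 5

value(XOO./XX.O, X) = +1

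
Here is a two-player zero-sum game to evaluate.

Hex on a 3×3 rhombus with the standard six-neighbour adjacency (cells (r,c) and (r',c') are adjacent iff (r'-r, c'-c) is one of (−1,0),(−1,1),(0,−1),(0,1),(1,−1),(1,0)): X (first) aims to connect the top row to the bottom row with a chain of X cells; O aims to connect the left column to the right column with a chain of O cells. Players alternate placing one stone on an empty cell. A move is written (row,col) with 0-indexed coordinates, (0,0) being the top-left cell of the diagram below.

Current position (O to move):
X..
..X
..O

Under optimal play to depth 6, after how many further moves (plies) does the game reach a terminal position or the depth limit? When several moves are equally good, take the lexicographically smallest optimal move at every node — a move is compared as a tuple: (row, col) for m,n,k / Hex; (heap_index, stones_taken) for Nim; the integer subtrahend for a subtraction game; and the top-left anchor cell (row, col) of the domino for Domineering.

p1 O@[X../..X/..O]: (0,1)[XO./..X/..O]-1 (0,2)[X.O/..X/..O]-1 (1,0)[X../O.X/..O]-1 (1,1)[X../.OX/..O]+1* (2,0)[X../..X/O.O]-1 (2,1)[X../..X/.OO]-1
p2 X@[X../.OX/..O]: (0,1)[XX./.OX/..O]-1* (0,2)[X.X/.OX/..O]-1 (1,0)[X../XOX/..O]-1 (2,0)[X../.OX/X.O]-1 (2,1)[X../.OX/.XO]-1
p3 O@[XX./.OX/..O]: (0,2)[XXO/.OX/..O]+1* (1,0)[XX./OOX/..O]+1 (2,0)[XX./.OX/O.O]+1 (2,1)[XX./.OX/.OO]+1
p4 X@[XXO/.OX/..O]: (1,0)[XXO/XOX/..O]-1* (2,0)[XXO/.OX/X.O]-1 (2,1)[XXO/.OX/.XO]-1
p5 O@[XXO/XOX/..O]: (2,0)[XXO/XOX/O.O]+1* (2,1)[XXO/XOX/.OO]-1
p6 X@[XXO/XOX/O.O] terminal -1; root [X../..X/..O] d6

PV length from [X../..X/..O]: 5 plies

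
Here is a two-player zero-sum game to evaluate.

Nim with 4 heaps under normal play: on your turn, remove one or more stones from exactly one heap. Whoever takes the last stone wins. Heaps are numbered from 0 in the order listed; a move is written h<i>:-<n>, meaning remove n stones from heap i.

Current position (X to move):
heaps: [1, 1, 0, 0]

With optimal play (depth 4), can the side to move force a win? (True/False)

X winning at [(1,1,0,0)]: False

p1 X@[(1,1,0,0)]: h0:-1[(0,1,0,0)]-1* h1:-1[(1,0,0,0)]-1
p2 O@[(0,1,0,0)]: h1:-1[(0,0,0,0)]+1*
p3 X@[(0,0,0,0)] terminal -1; root [(1,1,0,0)] d4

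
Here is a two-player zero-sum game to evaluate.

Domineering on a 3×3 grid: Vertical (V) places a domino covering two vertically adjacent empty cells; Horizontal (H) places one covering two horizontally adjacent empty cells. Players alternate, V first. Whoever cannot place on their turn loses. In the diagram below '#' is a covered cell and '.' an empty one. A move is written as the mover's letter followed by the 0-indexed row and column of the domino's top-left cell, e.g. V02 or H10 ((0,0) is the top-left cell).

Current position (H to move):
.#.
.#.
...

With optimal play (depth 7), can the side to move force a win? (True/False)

H winning at [.#./.#./...]: False

ply 1, H at .#./.#./... | H20=-1→.#./.#./##.*; H21=-1→.#./.#./.##
ply 2, V at .#./.#./##. | V00=+1→##./##./##.*; V02=+1→.##/.##/##.; V12=+1→.#./.##/###
ply 3: ##./##./##. is terminal -1 (H); from .#./.#./... depth 7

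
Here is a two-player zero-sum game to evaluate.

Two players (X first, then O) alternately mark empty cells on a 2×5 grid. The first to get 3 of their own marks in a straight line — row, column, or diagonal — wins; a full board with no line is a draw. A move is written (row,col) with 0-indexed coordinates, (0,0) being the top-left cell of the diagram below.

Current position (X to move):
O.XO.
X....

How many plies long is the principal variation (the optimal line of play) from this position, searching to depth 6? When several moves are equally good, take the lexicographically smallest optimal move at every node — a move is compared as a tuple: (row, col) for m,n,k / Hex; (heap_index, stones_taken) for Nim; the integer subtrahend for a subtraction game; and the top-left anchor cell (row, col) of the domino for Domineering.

ply 1, X at O.XO./X.... | (0,1)=+0→OXXO./X....*; (0,4)=+0→O.XOX/X....; (1,1)=+0→O.XO./XX...; (1,2)=+0→O.XO./X.X..; (1,3)=+0→O.XO./X..X.; (1,4)=+0→O.XO./X...X
ply 2, O at OXXO./X.... | (0,4)=+0→OXXOO/X....*; (1,1)=+0→OXXO./XO...; (1,2)=+0→OXXO./X.O..; (1,3)=+0→OXXO./X..O.; (1,4)=+0→OXXO./X...O
ply 3, X at OXXOO/X.... | (1,1)=+0→OXXOO/XX...*; (1,2)=+0→OXXOO/X.X..; (1,3)=+0→OXXOO/X..X.; (1,4)=+0→OXXOO/X...X
ply 4, O at OXXOO/XX... | (1,2)=+0→OXXOO/XXO..*; (1,3)=-1→OXXOO/XX.O.; (1,4)=-1→OXXOO/XX..O
ply 5, X at OXXOO/XXO.. | (1,3)=+0→OXXOO/XXOX.*; (1,4)=+0→OXXOO/XXO.X
ply 6, O at OXXOO/XXOX. | (1,4)=+0→OXXOO/XXOXO*
ply 7: OXXOO/XXOXO is terminal +0 (X); from O.XO./X.... depth 6

PV length from [O.XO./X....]: 6 plies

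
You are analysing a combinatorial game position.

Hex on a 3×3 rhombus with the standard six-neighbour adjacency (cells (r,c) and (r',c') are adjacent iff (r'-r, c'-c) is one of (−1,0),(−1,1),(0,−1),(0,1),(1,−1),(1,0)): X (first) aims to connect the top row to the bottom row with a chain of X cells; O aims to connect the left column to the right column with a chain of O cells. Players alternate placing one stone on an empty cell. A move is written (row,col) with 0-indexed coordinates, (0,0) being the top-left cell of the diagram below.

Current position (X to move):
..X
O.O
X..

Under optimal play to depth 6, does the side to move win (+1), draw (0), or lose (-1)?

value(..X/O.O/X.., X) = +1

p1 X@[..X/O.O/X..]: (0,0)[X.X/O.O/X..]-1 (0,1)[.XX/O.O/X..]-1 (1,1)[..X/OXO/X..]+1* (2,1)[..X/O.O/XX.]-1 (2,2)[..X/O.O/X.X]-1
p2 O@[..X/OXO/X..] terminal -1; root [..X/O.O/X..] d6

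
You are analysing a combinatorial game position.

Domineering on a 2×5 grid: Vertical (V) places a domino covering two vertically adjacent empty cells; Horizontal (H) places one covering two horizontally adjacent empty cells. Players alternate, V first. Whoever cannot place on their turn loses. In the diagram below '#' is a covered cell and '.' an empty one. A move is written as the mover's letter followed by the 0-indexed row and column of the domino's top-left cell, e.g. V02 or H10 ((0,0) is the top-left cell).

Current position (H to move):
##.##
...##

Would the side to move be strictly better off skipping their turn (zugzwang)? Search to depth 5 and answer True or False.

zugzwang(##.##/...##, H) = False

ply 1, H at ##.##/...## | H10=-1→##.##/##.##; H11=+1→##.##/.####*
ply 2: ##.##/.#### is terminal -1 (V); from ##.##/...## depth 5
suppose H passes — search the same position with V to move:
pass> ply 1, V at ##.##/...## | V02=-1→#####/..###*
pass> ply 2, H at #####/..### | H10=+1→#####/#####*
pass> ply 3: #####/##### is terminal -1 (V); from ##.##/...## depth 5
for H: play +1, pass +1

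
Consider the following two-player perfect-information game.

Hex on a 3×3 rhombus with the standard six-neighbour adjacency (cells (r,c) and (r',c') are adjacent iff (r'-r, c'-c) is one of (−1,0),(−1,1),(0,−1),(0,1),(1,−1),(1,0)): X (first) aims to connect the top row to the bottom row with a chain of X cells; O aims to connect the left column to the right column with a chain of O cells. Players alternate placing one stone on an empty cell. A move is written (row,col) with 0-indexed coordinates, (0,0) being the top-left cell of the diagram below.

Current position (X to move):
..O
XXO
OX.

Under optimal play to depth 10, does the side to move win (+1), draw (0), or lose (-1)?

value(..O/XXO/OX., X) = +1

p1 X@[..O/XXO/OX.]: (0,0)[X.O/XXO/OX.]+1* (0,1)[.XO/XXO/OX.]+1 (2,2)[..O/XXO/OXX]+1
p2 O@[X.O/XXO/OX.] terminal -1; root [..O/XXO/OX.] d10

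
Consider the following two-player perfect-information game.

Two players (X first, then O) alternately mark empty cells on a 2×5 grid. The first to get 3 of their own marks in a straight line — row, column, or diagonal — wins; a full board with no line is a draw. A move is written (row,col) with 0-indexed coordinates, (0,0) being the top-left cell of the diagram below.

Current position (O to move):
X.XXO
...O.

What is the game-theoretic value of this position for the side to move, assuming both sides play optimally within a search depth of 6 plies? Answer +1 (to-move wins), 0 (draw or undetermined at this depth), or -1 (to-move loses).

[X.XXO/...O.] O move#1: (0,1):+0/XOXXO/...O.*, (1,0):-1/X.XXO/O..O., (1,1):-1/X.XXO/.O.O., (1,2):-1/X.XXO/..OO., (1,4):-1/X.XXO/...OO
[XOXXO/...O.] X move#2: (1,0):-1/XOXXO/X..O., (1,1):+0/XOXXO/.X.O.*, (1,2):+0/XOXXO/..XO., (1,4):+0/XOXXO/...OX
[XOXXO/.X.O.] O move#3: (1,0):+0/XOXXO/OX.O.*, (1,2):+0/XOXXO/.XOO., (1,4):+0/XOXXO/.X.OO
[XOXXO/OX.O.] X move#4: (1,2):+0/XOXXO/OXXO.*, (1,4):+0/XOXXO/OX.OX
[XOXXO/OXXO.] O move#5: (1,4):+0/XOXXO/OXXOO*
[XOXXO/OXXOO] end (terminal +0, X#6); searched X.XXO/...O. to 6

value(X.XXO/...O., O) = 0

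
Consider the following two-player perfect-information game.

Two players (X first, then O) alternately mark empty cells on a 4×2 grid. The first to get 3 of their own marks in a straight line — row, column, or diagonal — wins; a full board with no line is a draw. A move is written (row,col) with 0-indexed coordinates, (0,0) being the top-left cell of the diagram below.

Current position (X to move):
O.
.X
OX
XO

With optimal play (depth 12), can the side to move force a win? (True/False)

[O./.X/OX/XO] X move#1: (0,1):+1/OX/.X/OX/XO*, (1,0):+0/O./XX/OX/XO
[OX/.X/OX/XO] end (terminal -1, O#2); searched O./.X/OX/XO to 12

X winning at [O./.X/OX/XO]: True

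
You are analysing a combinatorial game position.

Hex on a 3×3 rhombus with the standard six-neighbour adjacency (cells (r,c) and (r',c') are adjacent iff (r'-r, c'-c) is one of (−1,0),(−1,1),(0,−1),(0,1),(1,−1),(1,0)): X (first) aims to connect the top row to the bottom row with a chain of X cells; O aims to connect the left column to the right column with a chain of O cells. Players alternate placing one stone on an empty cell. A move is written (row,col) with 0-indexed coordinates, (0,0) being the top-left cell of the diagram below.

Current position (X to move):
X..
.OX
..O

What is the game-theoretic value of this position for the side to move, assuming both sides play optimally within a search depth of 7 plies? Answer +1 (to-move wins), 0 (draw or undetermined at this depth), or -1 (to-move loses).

ply 1, X at X../.OX/..O | (0,1)=-1→XX./.OX/..O*; (0,2)=-1→X.X/.OX/..O; (1,0)=-1→X../XOX/..O; (2,0)=-1→X../.OX/X.O; (2,1)=-1→X../.OX/.XO
ply 2, O at XX./.OX/..O | (0,2)=+1→XXO/.OX/..O*; (1,0)=+1→XX./OOX/..O; (2,0)=+1→XX./.OX/O.O; (2,1)=+1→XX./.OX/.OO
ply 3, X at XXO/.OX/..O | (1,0)=-1→XXO/XOX/..O*; (2,0)=-1→XXO/.OX/X.O; (2,1)=-1→XXO/.OX/.XO
ply 4, O at XXO/XOX/..O | (2,0)=+1→XXO/XOX/O.O*; (2,1)=-1→XXO/XOX/.OO
ply 5: XXO/XOX/O.O is terminal -1 (X); from X../.OX/..O depth 7

value(X../.OX/..O, X) = -1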